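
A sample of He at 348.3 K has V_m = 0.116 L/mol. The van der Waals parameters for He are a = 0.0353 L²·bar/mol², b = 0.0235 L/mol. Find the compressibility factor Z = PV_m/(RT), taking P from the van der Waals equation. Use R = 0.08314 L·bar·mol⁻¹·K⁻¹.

Z ≈ 1.244

P = RT/(V_m − b) − a/V_m² = (0.08314)(348.3)/(0.116 − 0.0235) − 0.0353/(0.116)²
  = 28.958/0.092500 − 2.6234 = 313.06 − 2.6234 = 310.44 bar
Z = PV_m/(RT) = (310.44)(0.116)/((0.08314)(348.3)) = 36.011/28.958 = 1.244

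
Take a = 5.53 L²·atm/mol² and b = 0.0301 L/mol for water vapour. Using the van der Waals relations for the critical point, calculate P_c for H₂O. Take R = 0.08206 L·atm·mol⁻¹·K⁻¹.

P_c ≈ 226.1 atm

For a van der Waals gas, P_c = a/(27b²).
P_c = 5.53/(27×(0.0301)²) = 5.53/0.024462 = 226.1 atm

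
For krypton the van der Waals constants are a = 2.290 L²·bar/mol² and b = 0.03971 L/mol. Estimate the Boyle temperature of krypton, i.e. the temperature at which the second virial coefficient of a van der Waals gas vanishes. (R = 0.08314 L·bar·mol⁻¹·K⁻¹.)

T_B ≈ 693.6 K

For a van der Waals gas the second virial coefficient B₂ = b − a/(RT) vanishes at T_B = a/(Rb).
T_B = 2.290/(0.08314×0.03971) = 2.290/0.0033015 = 693.6 K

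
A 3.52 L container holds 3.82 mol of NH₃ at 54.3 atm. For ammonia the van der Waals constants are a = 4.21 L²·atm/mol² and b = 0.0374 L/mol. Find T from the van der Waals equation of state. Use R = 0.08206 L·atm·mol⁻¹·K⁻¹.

T = (P + a n²/V²)(V − nb)/(nR)
P + a n²/V² = 54.3 + (4.21)(3.82)²/(3.52)² = 59.258 atm
V − nb = 3.52 − (3.82)(0.0374) = 3.3771 L
T = (59.258)(3.3771)/((3.82)(0.08206)) = 638.4 K

T ≈ 638.4 K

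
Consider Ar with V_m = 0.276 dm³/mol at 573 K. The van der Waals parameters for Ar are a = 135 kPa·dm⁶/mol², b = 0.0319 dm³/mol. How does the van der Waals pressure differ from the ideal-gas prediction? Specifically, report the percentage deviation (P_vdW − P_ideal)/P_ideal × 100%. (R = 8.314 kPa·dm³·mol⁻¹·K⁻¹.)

Ideal: P_ideal = RT/V_m = (8.314)(573)/0.276 = 17260.6 kPa
vdW: P = RT/(V_m − b) − a/V_m² = 4763.92/0.244100 − 135/0.0761760 = 19516.3 − 1772.21 = 17744.1 kPa
% deviation = (17744.1 − 17260.6)/17260.6 × 100% = 2.80%

2.80 %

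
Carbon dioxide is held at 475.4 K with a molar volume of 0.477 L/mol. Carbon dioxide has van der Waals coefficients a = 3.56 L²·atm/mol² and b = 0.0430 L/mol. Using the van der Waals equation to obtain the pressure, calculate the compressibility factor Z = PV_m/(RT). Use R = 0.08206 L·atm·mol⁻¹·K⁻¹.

Z ≈ 0.9078

P = RT/(V_m − b) − a/V_m² = (0.08206)(475.4)/(0.477 − 0.0430) − 3.56/(0.477)²
  = 39.011/0.43400 − 15.646 = 89.887 − 15.646 = 74.241 atm
Z = PV_m/(RT) = (74.241)(0.477)/((0.08206)(475.4)) = 35.413/39.011 = 0.9078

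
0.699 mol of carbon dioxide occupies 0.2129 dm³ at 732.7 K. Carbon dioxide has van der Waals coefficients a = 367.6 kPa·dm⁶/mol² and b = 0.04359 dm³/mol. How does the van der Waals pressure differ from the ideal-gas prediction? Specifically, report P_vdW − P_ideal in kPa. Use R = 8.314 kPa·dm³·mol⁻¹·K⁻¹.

ΔP ≈ -622 kPa

Ideal: P_ideal = nRT/V = (0.699)(8.314)(732.7)/0.2129 = 20000.4 kPa
vdW: P = nRT/(V − nb) − a n²/V² = 4258.08/0.182431 − 179.610/0.0453264 = 23340.8 − 3962.59 = 19378.2 kPa
ΔP = 19378.2 − 20000.4 = -622 kPa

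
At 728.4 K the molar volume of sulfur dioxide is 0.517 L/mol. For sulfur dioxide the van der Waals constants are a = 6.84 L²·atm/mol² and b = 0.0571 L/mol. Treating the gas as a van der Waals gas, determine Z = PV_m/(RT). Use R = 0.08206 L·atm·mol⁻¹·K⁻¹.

P = RT/(V_m − b) − a/V_m² = (0.08206)(728.4)/(0.517 − 0.0571) − 6.84/(0.517)²
  = 59.773/0.45990 − 25.590 = 129.97 − 25.590 = 104.38 atm
Z = PV_m/(RT) = (104.38)(0.517)/((0.08206)(728.4)) = 53.964/59.773 = 0.9028

Z ≈ 0.9028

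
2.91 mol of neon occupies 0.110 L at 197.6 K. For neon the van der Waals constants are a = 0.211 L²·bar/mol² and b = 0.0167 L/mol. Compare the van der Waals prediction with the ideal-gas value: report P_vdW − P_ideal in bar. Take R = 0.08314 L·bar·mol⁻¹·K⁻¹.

Ideal: P_ideal = nRT/V = (2.91)(0.08314)(197.6)/0.110 = 434.608 bar
vdW: P = nRT/(V − nb) − a n²/V² = 47.8068/0.0614030 − 1.78677/0.0121000 = 778.574 − 147.667 = 630.907 bar
ΔP = 630.907 − 434.608 = 196.3 bar

ΔP ≈ 196.3 bar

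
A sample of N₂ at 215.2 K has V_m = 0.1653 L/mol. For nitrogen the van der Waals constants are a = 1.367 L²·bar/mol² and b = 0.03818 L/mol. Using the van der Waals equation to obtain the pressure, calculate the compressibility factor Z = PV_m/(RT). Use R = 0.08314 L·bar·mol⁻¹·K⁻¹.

Z ≈ 0.8381

P = RT/(V_m − b) − a/V_m² = (0.08314)(215.2)/(0.1653 − 0.03818) − 1.367/(0.1653)²
  = 17.892/0.12712 − 50.029 = 140.75 − 50.029 = 90.72 bar
Z = PV_m/(RT) = (90.72)(0.1653)/((0.08314)(215.2)) = 14.996/17.892 = 0.8381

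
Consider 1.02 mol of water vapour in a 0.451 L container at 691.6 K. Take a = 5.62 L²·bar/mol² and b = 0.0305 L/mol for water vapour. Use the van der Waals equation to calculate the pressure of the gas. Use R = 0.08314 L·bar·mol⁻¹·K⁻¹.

P = nRT/(V − nb) − a n²/V²
nRT/(V − nb) = (1.02)(0.08314)(691.6)/(0.451 − 1.02×0.0305) = 58.650/0.41989 = 139.68 bar
a n²/V² = (5.62)(1.02)²/(0.451)² = 28.746 bar
P = 139.68 − 28.746 = 110.9 bar

P ≈ 110.9 bar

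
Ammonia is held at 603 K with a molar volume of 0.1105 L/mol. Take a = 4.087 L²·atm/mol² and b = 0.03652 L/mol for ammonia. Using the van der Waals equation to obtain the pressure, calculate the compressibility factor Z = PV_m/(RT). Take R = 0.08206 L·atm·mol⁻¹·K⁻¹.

P = RT/(V_m − b) − a/V_m² = (0.08206)(603)/(0.1105 − 0.03652) − 4.087/(0.1105)²
  = 49.482/0.073980 − 334.72 = 668.86 − 334.72 = 334.14 atm
Z = PV_m/(RT) = (334.14)(0.1105)/((0.08206)(603)) = 36.922/49.482 = 0.7462

Z ≈ 0.7462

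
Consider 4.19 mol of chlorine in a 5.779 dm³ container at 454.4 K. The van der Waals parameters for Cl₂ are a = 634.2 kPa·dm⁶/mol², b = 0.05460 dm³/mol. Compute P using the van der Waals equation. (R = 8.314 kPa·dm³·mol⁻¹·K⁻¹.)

P = nRT/(V − nb) − a n²/V²
nRT/(V − nb) = (4.19)(8.314)(454.4)/(5.779 − 4.19×0.05460) = 15829/5.5502 = 2852.0 kPa
a n²/V² = (634.2)(4.19)²/(5.779)² = 333.39 kPa
P = 2852.0 − 333.39 = 2519 kPa

P ≈ 2519 kPa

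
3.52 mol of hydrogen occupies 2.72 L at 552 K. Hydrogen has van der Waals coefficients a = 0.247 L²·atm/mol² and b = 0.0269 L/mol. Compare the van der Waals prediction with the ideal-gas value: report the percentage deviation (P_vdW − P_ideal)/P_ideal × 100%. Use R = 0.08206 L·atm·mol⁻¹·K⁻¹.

2.90 %

Ideal: P_ideal = nRT/V = (3.52)(0.08206)(552)/2.72 = 58.6198 atm
vdW: P = nRT/(V − nb) − a n²/V² = 159.446/2.62531 − 3.06043/7.39840 = 60.7342 − 0.413661 = 60.3205 atm
% deviation = (60.3205 − 58.6198)/58.6198 × 100% = 2.90%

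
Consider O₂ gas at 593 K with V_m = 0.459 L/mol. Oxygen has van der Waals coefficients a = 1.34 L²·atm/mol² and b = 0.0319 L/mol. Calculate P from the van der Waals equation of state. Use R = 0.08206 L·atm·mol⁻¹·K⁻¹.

P ≈ 107.6 atm

P = RT/(V_m − b) − a/V_m²
RT/(V_m − b) = (0.08206)(593)/(0.459 − 0.0319) = 48.662/0.42710 = 113.94 atm
a/V_m² = 1.34/(0.459)² = 6.3603 atm
P = 113.94 − 6.3603 = 107.6 atm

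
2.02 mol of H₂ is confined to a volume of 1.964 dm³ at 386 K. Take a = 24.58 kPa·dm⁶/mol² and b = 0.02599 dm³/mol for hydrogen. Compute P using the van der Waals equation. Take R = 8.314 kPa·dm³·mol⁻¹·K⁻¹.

P ≈ 3365 kPa

P = nRT/(V − nb) − a n²/V²
nRT/(V − nb) = (2.02)(8.314)(386)/(1.964 − 2.02×0.02599) = 6482.6/1.9115 = 3391.4 kPa
a n²/V² = (24.58)(2.02)²/(1.964)² = 26.002 kPa
P = 3391.4 − 26.002 = 3365 kPa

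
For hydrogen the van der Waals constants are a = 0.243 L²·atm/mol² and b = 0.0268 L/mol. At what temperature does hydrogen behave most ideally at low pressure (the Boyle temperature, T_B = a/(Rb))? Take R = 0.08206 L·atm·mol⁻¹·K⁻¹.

For a van der Waals gas the second virial coefficient B₂ = b − a/(RT) vanishes at T_B = a/(Rb).
T_B = 0.243/(0.08206×0.0268) = 0.243/0.0021992 = 110.5 K

T_B ≈ 110.5 K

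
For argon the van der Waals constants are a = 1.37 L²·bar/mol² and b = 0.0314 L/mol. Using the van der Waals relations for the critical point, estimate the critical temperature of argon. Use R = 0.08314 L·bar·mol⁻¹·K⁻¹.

For a van der Waals gas, T_c = 8a/(27Rb).
T_c = 8×1.37/(27×0.08314×0.0314) = 10.960/0.070486 = 155.5 K

T_c ≈ 155.5 K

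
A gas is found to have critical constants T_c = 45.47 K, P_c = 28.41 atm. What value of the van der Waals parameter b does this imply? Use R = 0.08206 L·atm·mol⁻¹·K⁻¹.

b ≈ 0.01642 L/mol

From T_c = 8a/(27Rb) and P_c = a/(27b²): b = R T_c/(8 P_c).
b = (0.08206)(45.47)/(8×28.41) = 3.7313/227.28 = 0.01642 L/mol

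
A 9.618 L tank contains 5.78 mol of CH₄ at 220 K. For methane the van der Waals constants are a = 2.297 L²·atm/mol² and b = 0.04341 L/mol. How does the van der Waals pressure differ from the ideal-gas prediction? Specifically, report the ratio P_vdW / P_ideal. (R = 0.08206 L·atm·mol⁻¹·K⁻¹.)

Ideal: P_ideal = nRT/V = (5.78)(0.08206)(220)/9.618 = 10.8492 atm
vdW: P = nRT/(V − nb) − a n²/V² = 104.347/9.36709 − 76.7391/92.5059 = 11.1397 − 0.829559 = 10.3101 atm
Ratio = 10.3101/10.8492 = 0.9503

P_vdW / P_ideal ≈ 0.9503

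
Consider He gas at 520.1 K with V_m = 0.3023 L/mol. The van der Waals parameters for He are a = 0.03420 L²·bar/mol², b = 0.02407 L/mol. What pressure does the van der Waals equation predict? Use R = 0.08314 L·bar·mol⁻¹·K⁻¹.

P ≈ 155.0 bar

P = RT/(V_m − b) − a/V_m²
RT/(V_m − b) = (0.08314)(520.1)/(0.3023 − 0.02407) = 43.241/0.27823 = 155.41 bar
a/V_m² = 0.03420/(0.3023)² = 0.37424 bar
P = 155.41 − 0.37424 = 155.0 bar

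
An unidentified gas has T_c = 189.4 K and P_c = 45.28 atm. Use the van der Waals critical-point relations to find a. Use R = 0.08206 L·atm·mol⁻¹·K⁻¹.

a ≈ 2.251 L²·atm/mol²

From T_c = 8a/(27Rb) and P_c = a/(27b²): a = 27 R² T_c²/(64 P_c).
a = 27×(0.08206)²×(189.4)²/(64×45.28) = 6522.1/2897.9 = 2.251 L²·atm/mol²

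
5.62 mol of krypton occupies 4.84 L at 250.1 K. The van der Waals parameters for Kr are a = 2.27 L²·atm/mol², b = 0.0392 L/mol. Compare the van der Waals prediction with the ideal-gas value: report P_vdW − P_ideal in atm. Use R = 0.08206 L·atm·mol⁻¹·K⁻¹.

ΔP ≈ -1.924 atm

Ideal: P_ideal = nRT/V = (5.62)(0.08206)(250.1)/4.84 = 23.8307 atm
vdW: P = nRT/(V − nb) − a n²/V² = 115.340/4.61970 − 71.6966/23.4256 = 24.9670 − 3.06061 = 21.9064 atm
ΔP = 21.9064 − 23.8307 = -1.924 atm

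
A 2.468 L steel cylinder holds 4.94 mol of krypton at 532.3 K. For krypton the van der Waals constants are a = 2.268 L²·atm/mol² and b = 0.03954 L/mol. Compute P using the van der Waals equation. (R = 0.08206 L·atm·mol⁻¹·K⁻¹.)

P ≈ 85.86 atm

P = nRT/(V − nb) − a n²/V²
nRT/(V − nb) = (4.94)(0.08206)(532.3)/(2.468 − 4.94×0.03954) = 215.78/2.2727 = 94.944 atm
a n²/V² = (2.268)(4.94)²/(2.468)² = 9.0867 atm
P = 94.944 − 9.0867 = 85.86 atm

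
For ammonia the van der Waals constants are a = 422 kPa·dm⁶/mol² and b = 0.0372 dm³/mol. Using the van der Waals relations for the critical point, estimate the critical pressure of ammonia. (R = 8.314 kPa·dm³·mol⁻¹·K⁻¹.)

For a van der Waals gas, P_c = a/(27b²).
P_c = 422/(27×(0.0372)²) = 422/0.037364 = 11294 kPa

P_c ≈ 11294 kPa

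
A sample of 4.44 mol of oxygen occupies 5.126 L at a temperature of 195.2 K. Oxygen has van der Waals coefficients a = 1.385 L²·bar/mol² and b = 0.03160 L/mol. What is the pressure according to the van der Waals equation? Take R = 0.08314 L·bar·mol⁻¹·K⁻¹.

P = nRT/(V − nb) − a n²/V²
nRT/(V − nb) = (4.44)(0.08314)(195.2)/(5.126 − 4.44×0.03160) = 72.056/4.9857 = 14.453 bar
a n²/V² = (1.385)(4.44)²/(5.126)² = 1.0391 bar
P = 14.453 − 1.0391 = 13.41 bar

P ≈ 13.41 bar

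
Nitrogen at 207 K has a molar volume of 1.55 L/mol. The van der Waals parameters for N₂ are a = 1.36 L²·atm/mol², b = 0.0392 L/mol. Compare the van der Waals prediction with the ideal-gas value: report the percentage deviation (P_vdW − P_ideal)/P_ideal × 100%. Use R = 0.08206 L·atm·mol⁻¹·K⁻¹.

-2.57 %

Ideal: P_ideal = RT/V_m = (0.08206)(207)/1.55 = 10.9590 atm
vdW: P = RT/(V_m − b) − a/V_m² = 16.9864/1.51080 − 1.36/2.40250 = 11.2433 − 0.566077 = 10.6772 atm
% deviation = (10.6772 − 10.9590)/10.9590 × 100% = -2.57%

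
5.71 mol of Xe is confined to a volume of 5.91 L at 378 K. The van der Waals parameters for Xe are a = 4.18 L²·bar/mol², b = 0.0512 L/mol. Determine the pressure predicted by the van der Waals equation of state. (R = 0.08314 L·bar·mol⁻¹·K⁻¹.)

P ≈ 28.04 bar

P = nRT/(V − nb) − a n²/V²
nRT/(V − nb) = (5.71)(0.08314)(378)/(5.91 − 5.71×0.0512) = 179.45/5.6176 = 31.944 bar
a n²/V² = (4.18)(5.71)²/(5.91)² = 3.9019 bar
P = 31.944 − 3.9019 = 28.04 bar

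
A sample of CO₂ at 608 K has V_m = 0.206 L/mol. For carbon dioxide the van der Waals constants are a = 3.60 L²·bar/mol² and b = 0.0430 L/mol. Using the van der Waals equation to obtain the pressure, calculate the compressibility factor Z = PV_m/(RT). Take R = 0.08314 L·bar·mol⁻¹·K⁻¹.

P = RT/(V_m − b) − a/V_m² = (0.08314)(608)/(0.206 − 0.0430) − 3.60/(0.206)²
  = 50.549/0.16300 − 84.834 = 310.12 − 84.834 = 225.29 bar
Z = PV_m/(RT) = (225.29)(0.206)/((0.08314)(608)) = 46.410/50.549 = 0.9181

Z ≈ 0.9181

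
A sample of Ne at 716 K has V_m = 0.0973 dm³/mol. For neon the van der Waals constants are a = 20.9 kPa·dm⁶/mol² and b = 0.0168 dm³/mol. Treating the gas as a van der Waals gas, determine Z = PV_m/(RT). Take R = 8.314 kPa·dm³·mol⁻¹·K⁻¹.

P = RT/(V_m − b) − a/V_m² = (8.314)(716)/(0.0973 − 0.0168) − 20.9/(0.0973)²
  = 5952.8/0.080500 − 2207.6 = 73948 − 2207.6 = 71740 kPa
Z = PV_m/(RT) = (71740)(0.0973)/((8.314)(716)) = 6980.3/5952.8 = 1.173

Z ≈ 1.173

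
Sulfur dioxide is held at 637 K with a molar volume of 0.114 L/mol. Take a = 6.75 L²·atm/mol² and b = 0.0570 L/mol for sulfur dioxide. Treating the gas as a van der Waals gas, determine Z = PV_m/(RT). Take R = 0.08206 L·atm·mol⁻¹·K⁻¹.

Z ≈ 0.8673

P = RT/(V_m − b) − a/V_m² = (0.08206)(637)/(0.114 − 0.0570) − 6.75/(0.114)²
  = 52.272/0.057000 − 519.39 = 917.05 − 519.39 = 397.66 atm
Z = PV_m/(RT) = (397.66)(0.114)/((0.08206)(637)) = 45.333/52.272 = 0.8673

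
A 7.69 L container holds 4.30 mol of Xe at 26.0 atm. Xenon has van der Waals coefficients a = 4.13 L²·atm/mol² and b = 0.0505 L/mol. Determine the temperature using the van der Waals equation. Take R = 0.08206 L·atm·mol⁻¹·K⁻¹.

T ≈ 578.0 K

T = (P + a n²/V²)(V − nb)/(nR)
P + a n²/V² = 26.0 + (4.13)(4.30)²/(7.69)² = 27.291 atm
V − nb = 7.69 − (4.30)(0.0505) = 7.4729 L
T = (27.291)(7.4729)/((4.30)(0.08206)) = 578.0 K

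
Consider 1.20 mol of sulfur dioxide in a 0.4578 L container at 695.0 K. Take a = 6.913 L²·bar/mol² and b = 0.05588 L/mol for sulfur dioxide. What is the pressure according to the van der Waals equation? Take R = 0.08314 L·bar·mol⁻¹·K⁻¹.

P = nRT/(V − nb) − a n²/V²
nRT/(V − nb) = (1.20)(0.08314)(695.0)/(0.4578 − 1.20×0.05588) = 69.339/0.39074 = 177.46 bar
a n²/V² = (6.913)(1.20)²/(0.4578)² = 47.498 bar
P = 177.46 − 47.498 = 130.0 bar

P ≈ 130.0 bar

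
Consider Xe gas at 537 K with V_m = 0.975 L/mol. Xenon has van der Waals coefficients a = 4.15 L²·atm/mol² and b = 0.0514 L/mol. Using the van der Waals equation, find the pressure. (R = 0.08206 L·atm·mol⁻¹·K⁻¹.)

P ≈ 43.35 atm

P = RT/(V_m − b) − a/V_m²
RT/(V_m − b) = (0.08206)(537)/(0.975 − 0.0514) = 44.066/0.92360 = 47.711 atm
a/V_m² = 4.15/(0.975)² = 4.3655 atm
P = 47.711 − 4.3655 = 43.35 atm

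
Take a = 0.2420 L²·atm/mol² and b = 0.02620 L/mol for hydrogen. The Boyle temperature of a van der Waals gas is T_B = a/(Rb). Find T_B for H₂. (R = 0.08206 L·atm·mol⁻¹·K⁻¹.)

T_B ≈ 112.6 K

For a van der Waals gas the second virial coefficient B₂ = b − a/(RT) vanishes at T_B = a/(Rb).
T_B = 0.2420/(0.08206×0.02620) = 0.2420/0.0021500 = 112.6 K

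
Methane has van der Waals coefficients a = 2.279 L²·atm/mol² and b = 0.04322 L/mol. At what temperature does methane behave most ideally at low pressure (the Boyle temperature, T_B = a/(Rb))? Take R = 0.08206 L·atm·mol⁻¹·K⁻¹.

For a van der Waals gas the second virial coefficient B₂ = b − a/(RT) vanishes at T_B = a/(Rb).
T_B = 2.279/(0.08206×0.04322) = 2.279/0.0035466 = 642.6 K

T_B ≈ 642.6 K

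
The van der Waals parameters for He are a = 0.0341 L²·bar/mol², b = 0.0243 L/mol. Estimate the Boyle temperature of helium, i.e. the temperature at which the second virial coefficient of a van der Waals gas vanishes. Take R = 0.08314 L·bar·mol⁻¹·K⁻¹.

For a van der Waals gas the second virial coefficient B₂ = b − a/(RT) vanishes at T_B = a/(Rb).
T_B = 0.0341/(0.08314×0.0243) = 0.0341/0.0020203 = 16.88 K

T_B ≈ 16.88 K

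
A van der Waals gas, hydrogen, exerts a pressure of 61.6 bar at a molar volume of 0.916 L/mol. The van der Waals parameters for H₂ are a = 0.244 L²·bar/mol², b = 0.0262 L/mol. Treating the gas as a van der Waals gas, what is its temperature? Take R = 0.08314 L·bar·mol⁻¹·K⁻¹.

T ≈ 662.4 K

T = (P + a/V_m²)(V_m − b)/R
P + a/V_m² = 61.6 + 0.244/(0.916)² = 61.891 bar
V_m − b = 0.916 − 0.0262 = 0.88980 L/mol
T = (61.891)(0.88980)/0.08314 = 662.4 K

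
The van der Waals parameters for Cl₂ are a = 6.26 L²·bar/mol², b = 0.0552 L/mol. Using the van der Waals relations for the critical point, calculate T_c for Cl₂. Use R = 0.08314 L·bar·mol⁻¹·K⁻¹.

T_c ≈ 404.2 K

For a van der Waals gas, T_c = 8a/(27Rb).
T_c = 8×6.26/(27×0.08314×0.0552) = 50.080/0.12391 = 404.2 K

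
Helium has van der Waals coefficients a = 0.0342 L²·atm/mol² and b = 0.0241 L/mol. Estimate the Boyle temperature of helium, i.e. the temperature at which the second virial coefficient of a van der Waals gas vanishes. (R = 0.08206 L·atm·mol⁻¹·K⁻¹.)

For a van der Waals gas the second virial coefficient B₂ = b − a/(RT) vanishes at T_B = a/(Rb).
T_B = 0.0342/(0.08206×0.0241) = 0.0342/0.0019776 = 17.29 K

T_B ≈ 17.29 K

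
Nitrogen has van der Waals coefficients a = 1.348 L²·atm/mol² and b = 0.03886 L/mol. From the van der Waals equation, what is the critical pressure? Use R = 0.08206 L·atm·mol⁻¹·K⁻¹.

P_c ≈ 33.06 atm

For a van der Waals gas, P_c = a/(27b²).
P_c = 1.348/(27×(0.03886)²) = 1.348/0.040773 = 33.06 atm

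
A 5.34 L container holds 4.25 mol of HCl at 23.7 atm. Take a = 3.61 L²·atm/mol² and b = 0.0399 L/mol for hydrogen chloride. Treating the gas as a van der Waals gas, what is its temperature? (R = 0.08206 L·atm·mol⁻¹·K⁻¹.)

T = (P + a n²/V²)(V − nb)/(nR)
P + a n²/V² = 23.7 + (3.61)(4.25)²/(5.34)² = 25.987 atm
V − nb = 5.34 − (4.25)(0.0399) = 5.1704 L
T = (25.987)(5.1704)/((4.25)(0.08206)) = 385.3 K

T ≈ 385.3 K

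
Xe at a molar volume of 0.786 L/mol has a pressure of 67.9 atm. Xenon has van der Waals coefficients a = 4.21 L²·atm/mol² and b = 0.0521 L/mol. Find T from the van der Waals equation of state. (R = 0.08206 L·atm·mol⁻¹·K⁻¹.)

T ≈ 668.2 K

T = (P + a/V_m²)(V_m − b)/R
P + a/V_m² = 67.9 + 4.21/(0.786)² = 74.715 atm
V_m − b = 0.786 − 0.0521 = 0.73390 L/mol
T = (74.715)(0.73390)/0.08206 = 668.2 K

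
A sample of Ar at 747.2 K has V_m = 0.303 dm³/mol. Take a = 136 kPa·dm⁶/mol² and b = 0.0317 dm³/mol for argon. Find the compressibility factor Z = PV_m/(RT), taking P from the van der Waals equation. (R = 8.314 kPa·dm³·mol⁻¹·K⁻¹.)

Z ≈ 1.045

P = RT/(V_m − b) − a/V_m² = (8.314)(747.2)/(0.303 − 0.0317) − 136/(0.303)²
  = 6212.2/0.27130 − 1481.3 = 22898 − 1481.3 = 21417 kPa
Z = PV_m/(RT) = (21417)(0.303)/((8.314)(747.2)) = 6489.4/6212.2 = 1.045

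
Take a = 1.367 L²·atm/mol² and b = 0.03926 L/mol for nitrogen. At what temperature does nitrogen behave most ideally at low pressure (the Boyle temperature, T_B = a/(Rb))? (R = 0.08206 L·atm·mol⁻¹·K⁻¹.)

T_B ≈ 424.3 K

For a van der Waals gas the second virial coefficient B₂ = b − a/(RT) vanishes at T_B = a/(Rb).
T_B = 1.367/(0.08206×0.03926) = 1.367/0.0032217 = 424.3 K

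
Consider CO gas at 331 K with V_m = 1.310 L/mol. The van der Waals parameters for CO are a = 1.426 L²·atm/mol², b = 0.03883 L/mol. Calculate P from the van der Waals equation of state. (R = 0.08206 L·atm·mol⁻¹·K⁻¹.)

P = RT/(V_m − b) − a/V_m²
RT/(V_m − b) = (0.08206)(331)/(1.310 − 0.03883) = 27.162/1.2712 = 21.367 atm
a/V_m² = 1.426/(1.310)² = 0.83095 atm
P = 21.367 − 0.83095 = 20.54 atm

P ≈ 20.54 atm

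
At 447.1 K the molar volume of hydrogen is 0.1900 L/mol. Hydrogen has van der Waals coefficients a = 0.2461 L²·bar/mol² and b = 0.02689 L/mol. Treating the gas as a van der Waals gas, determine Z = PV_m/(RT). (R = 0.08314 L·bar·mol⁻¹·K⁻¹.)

P = RT/(V_m − b) − a/V_m² = (0.08314)(447.1)/(0.1900 − 0.02689) − 0.2461/(0.1900)²
  = 37.172/0.16311 − 6.8172 = 227.90 − 6.8172 = 221.08 bar
Z = PV_m/(RT) = (221.08)(0.1900)/((0.08314)(447.1)) = 42.005/37.172 = 1.130

Z ≈ 1.130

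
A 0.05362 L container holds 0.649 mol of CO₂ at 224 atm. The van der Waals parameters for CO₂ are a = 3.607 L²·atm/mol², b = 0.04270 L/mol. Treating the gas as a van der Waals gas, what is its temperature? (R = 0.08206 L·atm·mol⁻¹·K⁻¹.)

T = (P + a n²/V²)(V − nb)/(nR)
P + a n²/V² = 224 + (3.607)(0.649)²/(0.05362)² = 752.42 atm
V − nb = 0.05362 − (0.649)(0.04270) = 0.025908 L
T = (752.42)(0.025908)/((0.649)(0.08206)) = 366.0 K

T ≈ 366.0 K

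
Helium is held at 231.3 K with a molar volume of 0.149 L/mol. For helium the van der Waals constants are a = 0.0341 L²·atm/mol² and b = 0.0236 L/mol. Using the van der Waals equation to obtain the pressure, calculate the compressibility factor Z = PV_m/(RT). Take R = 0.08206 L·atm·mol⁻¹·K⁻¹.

P = RT/(V_m − b) − a/V_m² = (0.08206)(231.3)/(0.149 − 0.0236) − 0.0341/(0.149)²
  = 18.980/0.12540 − 1.5360 = 151.36 − 1.5360 = 149.82 atm
Z = PV_m/(RT) = (149.82)(0.149)/((0.08206)(231.3)) = 22.323/18.980 = 1.176

Z ≈ 1.176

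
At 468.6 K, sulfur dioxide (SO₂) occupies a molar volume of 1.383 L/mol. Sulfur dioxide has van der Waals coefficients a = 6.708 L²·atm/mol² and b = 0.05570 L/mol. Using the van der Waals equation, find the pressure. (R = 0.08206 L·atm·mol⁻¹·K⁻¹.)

P = RT/(V_m − b) − a/V_m²
RT/(V_m − b) = (0.08206)(468.6)/(1.383 − 0.05570) = 38.453/1.3273 = 28.971 atm
a/V_m² = 6.708/(1.383)² = 3.5071 atm
P = 28.971 − 3.5071 = 25.46 atm

P ≈ 25.46 atm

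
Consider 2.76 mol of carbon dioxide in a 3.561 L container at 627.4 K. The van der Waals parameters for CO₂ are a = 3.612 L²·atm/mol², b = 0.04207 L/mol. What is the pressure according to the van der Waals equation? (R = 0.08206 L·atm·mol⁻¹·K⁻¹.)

P = nRT/(V − nb) − a n²/V²
nRT/(V − nb) = (2.76)(0.08206)(627.4)/(3.561 − 2.76×0.04207) = 142.10/3.4449 = 41.249 atm
a n²/V² = (3.612)(2.76)²/(3.561)² = 2.1698 atm
P = 41.249 − 2.1698 = 39.08 atm

P ≈ 39.08 atm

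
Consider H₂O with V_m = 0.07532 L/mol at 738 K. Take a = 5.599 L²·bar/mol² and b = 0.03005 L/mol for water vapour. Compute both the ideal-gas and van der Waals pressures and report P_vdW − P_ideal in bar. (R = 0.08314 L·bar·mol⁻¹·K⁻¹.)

Ideal: P_ideal = RT/V_m = (0.08314)(738)/0.07532 = 814.622 bar
vdW: P = RT/(V_m − b) − a/V_m² = 61.3573/0.0452700 − 5.599/0.00567310 = 1355.36 − 986.938 = 368.42 bar
ΔP = 368.42 − 814.622 = -446.2 bar

ΔP ≈ -446.2 bar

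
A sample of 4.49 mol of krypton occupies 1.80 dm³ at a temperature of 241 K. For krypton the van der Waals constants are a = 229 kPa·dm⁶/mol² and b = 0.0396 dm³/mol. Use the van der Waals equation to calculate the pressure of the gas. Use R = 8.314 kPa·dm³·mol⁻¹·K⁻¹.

P ≈ 4121 kPa

P = nRT/(V − nb) − a n²/V²
nRT/(V − nb) = (4.49)(8.314)(241)/(1.80 − 4.49×0.0396) = 8996.5/1.6222 = 5545.9 kPa
a n²/V² = (229)(4.49)²/(1.80)² = 1424.9 kPa
P = 5545.9 − 1424.9 = 4121 kPa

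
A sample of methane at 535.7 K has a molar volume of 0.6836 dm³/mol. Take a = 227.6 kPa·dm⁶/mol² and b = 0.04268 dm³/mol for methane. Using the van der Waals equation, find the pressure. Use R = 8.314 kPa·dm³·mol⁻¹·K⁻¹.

P = RT/(V_m − b) − a/V_m²
RT/(V_m − b) = (8.314)(535.7)/(0.6836 − 0.04268) = 4453.8/0.64092 = 6949.1 kPa
a/V_m² = 227.6/(0.6836)² = 487.04 kPa
P = 6949.1 − 487.04 = 6462 kPa

P ≈ 6462 kPa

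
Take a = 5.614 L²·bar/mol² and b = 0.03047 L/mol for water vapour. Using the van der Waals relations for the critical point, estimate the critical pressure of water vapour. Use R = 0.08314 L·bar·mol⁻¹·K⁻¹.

P_c ≈ 224.0 bar

For a van der Waals gas, P_c = a/(27b²).
P_c = 5.614/(27×(0.03047)²) = 5.614/0.025067 = 224.0 bar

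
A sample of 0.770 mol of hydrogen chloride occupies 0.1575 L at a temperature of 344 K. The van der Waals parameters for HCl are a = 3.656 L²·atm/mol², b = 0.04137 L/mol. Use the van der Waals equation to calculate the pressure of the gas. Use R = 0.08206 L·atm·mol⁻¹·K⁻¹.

P = nRT/(V − nb) − a n²/V²
nRT/(V − nb) = (0.770)(0.08206)(344)/(0.1575 − 0.770×0.04137) = 21.736/0.12565 = 172.99 atm
a n²/V² = (3.656)(0.770)²/(0.1575)² = 87.383 atm
P = 172.99 − 87.383 = 85.61 atm

P ≈ 85.61 atm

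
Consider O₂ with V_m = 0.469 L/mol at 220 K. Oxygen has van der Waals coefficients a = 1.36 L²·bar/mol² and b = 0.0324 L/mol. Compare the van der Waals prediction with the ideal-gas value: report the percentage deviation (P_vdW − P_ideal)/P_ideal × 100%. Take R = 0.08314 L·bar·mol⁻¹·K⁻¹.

Ideal: P_ideal = RT/V_m = (0.08314)(220)/0.469 = 38.9996 bar
vdW: P = RT/(V_m − b) − a/V_m² = 18.2908/0.436600 − 1.36/0.219961 = 41.8937 − 6.18291 = 35.7108 bar
% deviation = (35.7108 − 38.9996)/38.9996 × 100% = -8.43%

-8.43 %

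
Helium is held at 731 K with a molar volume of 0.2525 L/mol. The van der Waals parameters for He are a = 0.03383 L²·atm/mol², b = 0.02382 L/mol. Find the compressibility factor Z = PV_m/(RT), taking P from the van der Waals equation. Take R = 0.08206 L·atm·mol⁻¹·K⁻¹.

Z ≈ 1.102

P = RT/(V_m − b) − a/V_m² = (0.08206)(731)/(0.2525 − 0.02382) − 0.03383/(0.2525)²
  = 59.986/0.22868 − 0.53061 = 262.31 − 0.53061 = 261.78 atm
Z = PV_m/(RT) = (261.78)(0.2525)/((0.08206)(731)) = 66.099/59.986 = 1.102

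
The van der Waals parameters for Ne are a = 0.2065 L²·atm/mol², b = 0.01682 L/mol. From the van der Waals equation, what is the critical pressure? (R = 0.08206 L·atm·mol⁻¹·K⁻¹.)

For a van der Waals gas, P_c = a/(27b²).
P_c = 0.2065/(27×(0.01682)²) = 0.2065/0.0076386 = 27.03 atm

P_c ≈ 27.03 atm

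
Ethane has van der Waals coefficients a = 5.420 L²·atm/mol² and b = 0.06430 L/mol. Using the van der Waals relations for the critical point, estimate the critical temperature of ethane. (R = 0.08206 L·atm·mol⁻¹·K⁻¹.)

For a van der Waals gas, T_c = 8a/(27Rb).
T_c = 8×5.420/(27×0.08206×0.06430) = 43.360/0.14246 = 304.4 K

T_c ≈ 304.4 K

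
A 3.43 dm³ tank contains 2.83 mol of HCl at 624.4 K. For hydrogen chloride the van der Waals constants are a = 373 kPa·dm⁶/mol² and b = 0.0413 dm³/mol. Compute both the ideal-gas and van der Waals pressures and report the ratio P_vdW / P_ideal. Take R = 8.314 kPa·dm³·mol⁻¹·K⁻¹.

P_vdW / P_ideal ≈ 0.9760

Ideal: P_ideal = nRT/V = (2.83)(8.314)(624.4)/3.43 = 4283.17 kPa
vdW: P = nRT/(V − nb) − a n²/V² = 14691.3/3.31312 − 2987.32/11.7649 = 4434.28 − 253.918 = 4180.36 kPa
Ratio = 4180.36/4283.17 = 0.9760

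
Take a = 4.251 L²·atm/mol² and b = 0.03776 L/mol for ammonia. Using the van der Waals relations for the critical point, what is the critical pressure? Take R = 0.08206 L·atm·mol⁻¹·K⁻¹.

For a van der Waals gas, P_c = a/(27b²).
P_c = 4.251/(27×(0.03776)²) = 4.251/0.038497 = 110.4 atm

P_c ≈ 110.4 atm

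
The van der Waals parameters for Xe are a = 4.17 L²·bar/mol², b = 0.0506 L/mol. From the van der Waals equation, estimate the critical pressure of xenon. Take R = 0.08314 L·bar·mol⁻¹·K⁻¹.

P_c ≈ 60.32 bar

For a van der Waals gas, P_c = a/(27b²).
P_c = 4.17/(27×(0.0506)²) = 4.17/0.069130 = 60.32 bar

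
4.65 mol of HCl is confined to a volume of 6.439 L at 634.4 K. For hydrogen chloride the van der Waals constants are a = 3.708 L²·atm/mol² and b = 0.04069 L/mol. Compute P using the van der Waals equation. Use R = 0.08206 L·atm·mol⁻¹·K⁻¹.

P ≈ 36.80 atm

P = nRT/(V − nb) − a n²/V²
nRT/(V − nb) = (4.65)(0.08206)(634.4)/(6.439 − 4.65×0.04069) = 242.07/6.2498 = 38.732 atm
a n²/V² = (3.708)(4.65)²/(6.439)² = 1.9338 atm
P = 38.732 − 1.9338 = 36.80 atm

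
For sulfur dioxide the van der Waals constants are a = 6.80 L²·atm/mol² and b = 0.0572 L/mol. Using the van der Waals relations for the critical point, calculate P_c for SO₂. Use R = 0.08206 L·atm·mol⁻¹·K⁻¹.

P_c ≈ 76.98 atm

For a van der Waals gas, P_c = a/(27b²).
P_c = 6.80/(27×(0.0572)²) = 6.80/0.088340 = 76.98 atm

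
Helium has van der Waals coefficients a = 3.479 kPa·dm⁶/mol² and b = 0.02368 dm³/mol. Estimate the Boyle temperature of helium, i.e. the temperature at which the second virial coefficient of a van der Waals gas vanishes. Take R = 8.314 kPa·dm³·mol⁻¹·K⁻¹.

For a van der Waals gas the second virial coefficient B₂ = b − a/(RT) vanishes at T_B = a/(Rb).
T_B = 3.479/(8.314×0.02368) = 3.479/0.19688 = 17.67 K

T_B ≈ 17.67 K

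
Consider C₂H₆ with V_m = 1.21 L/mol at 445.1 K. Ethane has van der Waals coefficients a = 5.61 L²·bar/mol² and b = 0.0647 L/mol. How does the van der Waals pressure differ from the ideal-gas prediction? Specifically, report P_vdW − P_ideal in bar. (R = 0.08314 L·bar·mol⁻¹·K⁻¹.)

ΔP ≈ -2.104 bar

Ideal: P_ideal = RT/V_m = (0.08314)(445.1)/1.21 = 30.5832 bar
vdW: P = RT/(V_m − b) − a/V_m² = 37.0056/1.14530 − 5.61/1.46410 = 32.3108 − 3.83171 = 28.4791 bar
ΔP = 28.4791 − 30.5832 = -2.104 bar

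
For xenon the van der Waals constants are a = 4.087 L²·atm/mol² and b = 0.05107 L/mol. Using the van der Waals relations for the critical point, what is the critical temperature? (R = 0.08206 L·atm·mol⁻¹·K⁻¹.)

T_c ≈ 289.0 K

For a van der Waals gas, T_c = 8a/(27Rb).
T_c = 8×4.087/(27×0.08206×0.05107) = 32.696/0.11315 = 289.0 K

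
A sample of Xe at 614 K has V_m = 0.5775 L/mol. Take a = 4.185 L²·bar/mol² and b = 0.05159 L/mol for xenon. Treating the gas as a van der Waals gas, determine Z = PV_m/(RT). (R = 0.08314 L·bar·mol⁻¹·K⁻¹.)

Z ≈ 0.9561

P = RT/(V_m − b) − a/V_m² = (0.08314)(614)/(0.5775 − 0.05159) − 4.185/(0.5775)²
  = 51.048/0.52591 − 12.548 = 97.066 − 12.548 = 84.518 bar
Z = PV_m/(RT) = (84.518)(0.5775)/((0.08314)(614)) = 48.809/51.048 = 0.9561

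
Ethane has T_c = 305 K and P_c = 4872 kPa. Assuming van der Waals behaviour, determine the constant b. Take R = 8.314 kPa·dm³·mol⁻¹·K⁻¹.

From T_c = 8a/(27Rb) and P_c = a/(27b²): b = R T_c/(8 P_c).
b = (8.314)(305)/(8×4872) = 2535.8/38976 = 0.06506 dm³/mol

b ≈ 0.06506 dm³/mol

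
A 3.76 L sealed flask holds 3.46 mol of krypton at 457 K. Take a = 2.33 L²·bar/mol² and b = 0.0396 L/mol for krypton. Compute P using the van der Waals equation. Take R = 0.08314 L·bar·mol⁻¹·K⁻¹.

P ≈ 34.31 bar

P = nRT/(V − nb) − a n²/V²
nRT/(V − nb) = (3.46)(0.08314)(457)/(3.76 − 3.46×0.0396) = 131.46/3.6230 = 36.285 bar
a n²/V² = (2.33)(3.46)²/(3.76)² = 1.9730 bar
P = 36.285 − 1.9730 = 34.31 bar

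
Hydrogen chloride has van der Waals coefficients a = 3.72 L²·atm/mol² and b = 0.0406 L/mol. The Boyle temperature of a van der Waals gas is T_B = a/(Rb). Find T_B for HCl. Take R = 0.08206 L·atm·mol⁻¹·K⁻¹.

For a van der Waals gas the second virial coefficient B₂ = b − a/(RT) vanishes at T_B = a/(Rb).
T_B = 3.72/(0.08206×0.0406) = 3.72/0.0033316 = 1117 K

T_B ≈ 1117 K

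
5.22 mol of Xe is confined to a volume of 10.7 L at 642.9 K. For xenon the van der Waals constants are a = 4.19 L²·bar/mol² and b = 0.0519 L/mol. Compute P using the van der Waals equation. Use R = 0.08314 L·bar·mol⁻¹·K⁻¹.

P = nRT/(V − nb) − a n²/V²
nRT/(V − nb) = (5.22)(0.08314)(642.9)/(10.7 − 5.22×0.0519) = 279.01/10.429 = 26.753 bar
a n²/V² = (4.19)(5.22)²/(10.7)² = 0.99721 bar
P = 26.753 − 0.99721 = 25.76 bar

P ≈ 25.76 bar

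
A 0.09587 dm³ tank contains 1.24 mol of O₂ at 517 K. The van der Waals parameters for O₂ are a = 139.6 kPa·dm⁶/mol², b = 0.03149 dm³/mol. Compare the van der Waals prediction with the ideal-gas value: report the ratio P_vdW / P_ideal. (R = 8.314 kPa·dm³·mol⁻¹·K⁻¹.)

P_vdW / P_ideal ≈ 1.267

Ideal: P_ideal = nRT/V = (1.24)(8.314)(517)/0.09587 = 55595.5 kPa
vdW: P = nRT/(V − nb) − a n²/V² = 5329.94/0.0568224 − 214.649/0.00919106 = 93800.0 − 23354.1 = 70445.9 kPa
Ratio = 70445.9/55595.5 = 1.267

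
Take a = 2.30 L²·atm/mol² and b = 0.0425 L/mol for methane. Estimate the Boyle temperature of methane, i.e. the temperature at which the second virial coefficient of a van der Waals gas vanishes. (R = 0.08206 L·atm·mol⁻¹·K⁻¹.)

For a van der Waals gas the second virial coefficient B₂ = b − a/(RT) vanishes at T_B = a/(Rb).
T_B = 2.30/(0.08206×0.0425) = 2.30/0.0034876 = 659.5 K

T_B ≈ 659.5 K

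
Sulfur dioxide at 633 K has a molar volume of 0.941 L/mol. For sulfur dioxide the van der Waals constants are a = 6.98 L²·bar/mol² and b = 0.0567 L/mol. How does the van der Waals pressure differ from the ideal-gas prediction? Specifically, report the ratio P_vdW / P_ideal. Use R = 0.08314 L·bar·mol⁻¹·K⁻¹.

P_vdW / P_ideal ≈ 0.9232

Ideal: P_ideal = RT/V_m = (0.08314)(633)/0.941 = 55.9273 bar
vdW: P = RT/(V_m − b) − a/V_m² = 52.6276/0.884300 − 6.98/0.885481 = 59.5133 − 7.88272 = 51.6306 bar
Ratio = 51.6306/55.9273 = 0.9232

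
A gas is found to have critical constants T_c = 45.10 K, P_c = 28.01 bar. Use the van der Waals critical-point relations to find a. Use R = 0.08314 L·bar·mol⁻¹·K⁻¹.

From T_c = 8a/(27Rb) and P_c = a/(27b²): a = 27 R² T_c²/(64 P_c).
a = 27×(0.08314)²×(45.10)²/(64×28.01) = 379.61/1792.6 = 0.2118 L²·bar/mol²

a ≈ 0.2118 L²·bar/mol²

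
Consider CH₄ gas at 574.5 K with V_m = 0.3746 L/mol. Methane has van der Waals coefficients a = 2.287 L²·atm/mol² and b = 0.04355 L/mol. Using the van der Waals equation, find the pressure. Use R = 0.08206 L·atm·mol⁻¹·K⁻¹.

P = RT/(V_m − b) − a/V_m²
RT/(V_m − b) = (0.08206)(574.5)/(0.3746 − 0.04355) = 47.143/0.33105 = 142.40 atm
a/V_m² = 2.287/(0.3746)² = 16.298 atm
P = 142.40 − 16.298 = 126.1 atm

P ≈ 126.1 atm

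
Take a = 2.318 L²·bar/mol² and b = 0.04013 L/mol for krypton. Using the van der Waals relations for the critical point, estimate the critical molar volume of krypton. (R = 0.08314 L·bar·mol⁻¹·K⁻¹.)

V_m,c ≈ 0.1204 L/mol

For a van der Waals gas, V_m,c = 3b.
V_m,c = 3×0.04013 = 0.1204 L/mol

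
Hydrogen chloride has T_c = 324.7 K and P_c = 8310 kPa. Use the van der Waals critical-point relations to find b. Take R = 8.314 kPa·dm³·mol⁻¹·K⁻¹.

From T_c = 8a/(27Rb) and P_c = a/(27b²): b = R T_c/(8 P_c).
b = (8.314)(324.7)/(8×8310) = 2699.6/66480 = 0.04061 dm³/mol

b ≈ 0.04061 dm³/mol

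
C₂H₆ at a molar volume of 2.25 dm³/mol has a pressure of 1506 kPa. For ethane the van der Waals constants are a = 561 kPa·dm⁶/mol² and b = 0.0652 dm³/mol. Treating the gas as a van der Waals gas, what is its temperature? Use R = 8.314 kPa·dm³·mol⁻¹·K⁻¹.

T = (P + a/V_m²)(V_m − b)/R
P + a/V_m² = 1506 + 561/(2.25)² = 1616.8 kPa
V_m − b = 2.25 − 0.0652 = 2.1848 dm³/mol
T = (1616.8)(2.1848)/8.314 = 424.9 K

T ≈ 424.9 K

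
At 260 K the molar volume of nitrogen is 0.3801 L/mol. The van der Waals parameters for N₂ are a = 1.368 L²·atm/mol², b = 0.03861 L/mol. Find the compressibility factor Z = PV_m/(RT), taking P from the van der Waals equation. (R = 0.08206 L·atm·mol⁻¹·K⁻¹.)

P = RT/(V_m − b) − a/V_m² = (0.08206)(260)/(0.3801 − 0.03861) − 1.368/(0.3801)²
  = 21.336/0.34149 − 9.4687 = 62.479 − 9.4687 = 53.010 atm
Z = PV_m/(RT) = (53.010)(0.3801)/((0.08206)(260)) = 20.149/21.336 = 0.9444

Z ≈ 0.9444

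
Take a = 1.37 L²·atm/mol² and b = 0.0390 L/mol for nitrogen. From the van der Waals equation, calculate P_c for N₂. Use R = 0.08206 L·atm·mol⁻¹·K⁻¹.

P_c ≈ 33.36 atm

For a van der Waals gas, P_c = a/(27b²).
P_c = 1.37/(27×(0.0390)²) = 1.37/0.041067 = 33.36 atm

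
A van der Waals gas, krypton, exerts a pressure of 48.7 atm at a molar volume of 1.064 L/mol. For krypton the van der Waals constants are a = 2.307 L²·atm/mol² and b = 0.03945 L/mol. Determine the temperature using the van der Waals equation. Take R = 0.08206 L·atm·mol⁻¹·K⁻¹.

T ≈ 633.5 K

T = (P + a/V_m²)(V_m − b)/R
P + a/V_m² = 48.7 + 2.307/(1.064)² = 50.738 atm
V_m − b = 1.064 − 0.03945 = 1.0246 L/mol
T = (50.738)(1.0246)/0.08206 = 633.5 K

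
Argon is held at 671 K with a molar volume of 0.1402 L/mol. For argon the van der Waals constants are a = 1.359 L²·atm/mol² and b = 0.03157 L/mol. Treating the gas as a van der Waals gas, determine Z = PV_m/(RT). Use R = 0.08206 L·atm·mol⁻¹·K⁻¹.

P = RT/(V_m − b) − a/V_m² = (0.08206)(671)/(0.1402 − 0.03157) − 1.359/(0.1402)²
  = 55.062/0.10863 − 69.139 = 506.88 − 69.139 = 437.74 atm
Z = PV_m/(RT) = (437.74)(0.1402)/((0.08206)(671)) = 61.371/55.062 = 1.115

Z ≈ 1.115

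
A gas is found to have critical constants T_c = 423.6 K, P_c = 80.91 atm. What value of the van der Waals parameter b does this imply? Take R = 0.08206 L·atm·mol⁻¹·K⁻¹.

From T_c = 8a/(27Rb) and P_c = a/(27b²): b = R T_c/(8 P_c).
b = (0.08206)(423.6)/(8×80.91) = 34.761/647.28 = 0.05370 L/mol

b ≈ 0.05370 L/mol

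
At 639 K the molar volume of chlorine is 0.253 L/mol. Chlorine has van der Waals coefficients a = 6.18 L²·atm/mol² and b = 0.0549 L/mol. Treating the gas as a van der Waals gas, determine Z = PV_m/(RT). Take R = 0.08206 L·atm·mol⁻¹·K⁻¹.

P = RT/(V_m − b) − a/V_m² = (0.08206)(639)/(0.253 − 0.0549) − 6.18/(0.253)²
  = 52.436/0.19810 − 96.549 = 264.69 − 96.549 = 168.14 atm
Z = PV_m/(RT) = (168.14)(0.253)/((0.08206)(639)) = 42.539/52.436 = 0.8113

Z ≈ 0.8113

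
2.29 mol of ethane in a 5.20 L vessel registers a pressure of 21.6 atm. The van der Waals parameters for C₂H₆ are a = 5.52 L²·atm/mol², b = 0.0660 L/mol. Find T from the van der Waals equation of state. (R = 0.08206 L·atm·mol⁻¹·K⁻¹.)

T ≈ 609.1 K

T = (P + a n²/V²)(V − nb)/(nR)
P + a n²/V² = 21.6 + (5.52)(2.29)²/(5.20)² = 22.671 atm
V − nb = 5.20 − (2.29)(0.0660) = 5.0489 L
T = (22.671)(5.0489)/((2.29)(0.08206)) = 609.1 K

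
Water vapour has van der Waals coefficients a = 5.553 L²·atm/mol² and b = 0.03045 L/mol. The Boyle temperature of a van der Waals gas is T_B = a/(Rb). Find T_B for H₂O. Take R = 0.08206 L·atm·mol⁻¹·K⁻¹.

T_B ≈ 2222 K

For a van der Waals gas the second virial coefficient B₂ = b − a/(RT) vanishes at T_B = a/(Rb).
T_B = 5.553/(0.08206×0.03045) = 5.553/0.0024987 = 2222 K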